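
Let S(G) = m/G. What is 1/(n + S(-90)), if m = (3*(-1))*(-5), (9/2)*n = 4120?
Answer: 18/16477 ≈ 0.0010924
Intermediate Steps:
n = 8240/9 (n = (2/9)*4120 = 8240/9 ≈ 915.56)
m = 15 (m = -3*(-5) = 15)
S(G) = 15/G
1/(n + S(-90)) = 1/(8240/9 + 15/(-90)) = 1/(8240/9 + 15*(-1/90)) = 1/(8240/9 - ⅙) = 1/(16477/18) = 18/16477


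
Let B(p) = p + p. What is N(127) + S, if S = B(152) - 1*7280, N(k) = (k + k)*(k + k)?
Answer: 57540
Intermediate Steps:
B(p) = 2*p
N(k) = 4*k**2 (N(k) = (2*k)*(2*k) = 4*k**2)
S = -6976 (S = 2*152 - 1*7280 = 304 - 7280 = -6976)
N(127) + S = 4*127**2 - 6976 = 4*16129 - 6976 = 64516 - 6976 = 57540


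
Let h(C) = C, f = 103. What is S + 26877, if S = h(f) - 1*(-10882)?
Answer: 37862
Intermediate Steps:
S = 10985 (S = 103 - 1*(-10882) = 103 + 10882 = 10985)
S + 26877 = 10985 + 26877 = 37862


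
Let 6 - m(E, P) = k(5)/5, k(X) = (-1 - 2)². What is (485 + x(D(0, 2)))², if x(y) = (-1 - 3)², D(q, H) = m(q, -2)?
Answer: 251001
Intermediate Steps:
k(X) = 9 (k(X) = (-3)² = 9)
m(E, P) = 21/5 (m(E, P) = 6 - 9/5 = 21/5)
D(q, H) = 21/5
x(y) = 16 (x(y) = (-4)² = 16)
(485 + x(D(0, 2)))² = (485 + 16)² = 501² = 251001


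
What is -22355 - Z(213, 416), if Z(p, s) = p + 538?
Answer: -23106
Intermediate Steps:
Z(p, s) = 538 + p
-22355 - Z(213, 416) = -22355 - (538 + 213) = -22355 - 1*751 = -22355 - 751 = -23106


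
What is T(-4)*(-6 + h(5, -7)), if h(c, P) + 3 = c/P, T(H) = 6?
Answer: -408/7 ≈ -58.286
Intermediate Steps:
h(c, P) = -3 + c/P
T(-4)*(-6 + h(5, -7)) = 6*(-6 + (-3 + 5/(-7))) = 6*(-6 + (-3 + 5*(-1/7))) = 6*(-6 + (-3 - 5/7)) = 6*(-6 - 26/7) = 6*(-68/7) = -408/7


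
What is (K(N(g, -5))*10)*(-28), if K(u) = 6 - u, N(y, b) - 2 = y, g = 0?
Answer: -1120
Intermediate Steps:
N(y, b) = 2 + y
(K(N(g, -5))*10)*(-28) = ((6 - (2 + 0))*10)*(-28) = ((6 - 1*2)*10)*(-28) = ((6 - 2)*10)*(-28) = (4*10)*(-28) = 40*(-28) = -1120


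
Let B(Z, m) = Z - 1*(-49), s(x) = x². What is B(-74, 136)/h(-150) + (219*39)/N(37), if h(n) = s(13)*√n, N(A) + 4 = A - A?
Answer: -8541/4 + 5*I*√6/1014 ≈ -2135.3 + 0.012078*I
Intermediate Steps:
N(A) = -4 (N(A) = -4 + (A - A) = -4 + 0 = -4)
h(n) = 169*√n (h(n) = 13²*√n = 169*√n)
B(Z, m) = 49 + Z (B(Z, m) = Z + 49 = 49 + Z)
B(-74, 136)/h(-150) + (219*39)/N(37) = (49 - 74)/((169*√(-150))) + (219*39)/(-4) = -25*(-I*√6/5070) + 8541*(-¼) = -25*(-I*√6/5070) - 8541/4 = -(-5)*I*√6/1014 - 8541/4 = 5*I*√6/1014 - 8541/4 = -8541/4 + 5*I*√6/1014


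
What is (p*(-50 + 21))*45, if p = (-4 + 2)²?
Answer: -5220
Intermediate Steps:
p = 4 (p = (-2)² = 4)
(p*(-50 + 21))*45 = (4*(-50 + 21))*45 = (4*(-29))*45 = -116*45 = -5220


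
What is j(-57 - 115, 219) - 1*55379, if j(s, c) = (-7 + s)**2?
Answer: -23338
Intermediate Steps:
j(-57 - 115, 219) - 1*55379 = (-7 + (-57 - 115))**2 - 1*55379 = (-7 - 172)**2 - 55379 = (-179)**2 - 55379 = 32041 - 55379 = -23338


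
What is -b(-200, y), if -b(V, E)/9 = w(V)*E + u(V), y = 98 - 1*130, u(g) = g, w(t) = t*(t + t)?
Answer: -23041800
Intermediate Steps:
w(t) = 2*t**2 (w(t) = t*(2*t) = 2*t**2)
y = -32 (y = 98 - 130 = -32)
b(V, E) = -9*V - 18*E*V**2 (b(V, E) = -9*((2*V**2)*E + V) = -9*(2*E*V**2 + V) = -9*(V + 2*E*V**2) = -9*V - 18*E*V**2)
-b(-200, y) = -9*(-200)*(-1 - 2*(-32)*(-200)) = -9*(-200)*(-1 - 12800) = -9*(-200)*(-12801) = -1*23041800 = -23041800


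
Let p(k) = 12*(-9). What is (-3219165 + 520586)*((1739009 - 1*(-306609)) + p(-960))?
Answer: -5519970330290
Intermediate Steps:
p(k) = -108
(-3219165 + 520586)*((1739009 - 1*(-306609)) + p(-960)) = (-3219165 + 520586)*((1739009 - 1*(-306609)) - 108) = -2698579*((1739009 + 306609) - 108) = -2698579*(2045618 - 108) = -2698579*2045510 = -5519970330290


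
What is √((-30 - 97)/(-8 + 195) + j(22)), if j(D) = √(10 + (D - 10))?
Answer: √(-23749 + 34969*√22)/187 ≈ 2.0028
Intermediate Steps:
j(D) = √D (j(D) = √(10 + (-10 + D)) = √D)
√((-30 - 97)/(-8 + 195) + j(22)) = √((-30 - 97)/(-8 + 195) + √22) = √(-127/187 + √22)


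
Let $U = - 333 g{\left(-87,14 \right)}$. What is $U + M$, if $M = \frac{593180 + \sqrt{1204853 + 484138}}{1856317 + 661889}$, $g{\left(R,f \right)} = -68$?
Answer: $\frac{28511424922}{1259103} + \frac{\sqrt{1688991}}{2518206} \approx 22644.0$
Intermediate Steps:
$U = 22644$ ($U = \left(-333\right) \left(-68\right) = 22644$)
$M = \frac{296590}{1259103} + \frac{\sqrt{1688991}}{2518206}$ ($M = \frac{593180 + \sqrt{1688991}}{2518206} = \left(593180 + \sqrt{1688991}\right) \frac{1}{2518206} = \frac{296590}{1259103} + \frac{\sqrt{1688991}}{2518206} \approx 0.23607$)
$U + M = 22644 + \left(\frac{296590}{1259103} + \frac{\sqrt{1688991}}{2518206}\right) = \frac{28511424922}{1259103} + \frac{\sqrt{1688991}}{2518206}$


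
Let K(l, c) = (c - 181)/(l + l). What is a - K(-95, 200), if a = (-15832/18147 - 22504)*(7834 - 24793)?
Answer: 23086621363649/60490 ≈ 3.8166e+8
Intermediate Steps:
K(l, c) = (-181 + c)/(2*l) (K(l, c) = (-181 + c)/((2*l)) = (-181 + c)*(1/(2*l)) = (-181 + c)/(2*l))
a = 2308662135760/6049 (a = (-15832*1/18147 - 22504)*(-16959) = (-15832/18147 - 22504)*(-16959) = -408395920/18147*(-16959) = 2308662135760/6049 ≈ 3.8166e+8)
a - K(-95, 200) = 2308662135760/6049 - (-181 + 200)/(2*(-95)) = 2308662135760/6049 - (-1)*19/(2*95) = 2308662135760/6049 - 1*(-⅒) = 2308662135760/6049 + ⅒ = 23086621363649/60490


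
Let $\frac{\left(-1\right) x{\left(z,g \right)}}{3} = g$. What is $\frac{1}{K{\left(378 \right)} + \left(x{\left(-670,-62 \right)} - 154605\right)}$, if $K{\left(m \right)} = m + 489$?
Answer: $- \frac{1}{153552} \approx -6.5124 \cdot 10^{-6}$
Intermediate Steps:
$x{\left(z,g \right)} = - 3 g$
$K{\left(m \right)} = 489 + m$
$\frac{1}{K{\left(378 \right)} + \left(x{\left(-670,-62 \right)} - 154605\right)} = \frac{1}{\left(489 + 378\right) - 154419} = \frac{1}{867 + \left(186 - 154605\right)} = \frac{1}{867 - 154419} = \frac{1}{-153552} = - \frac{1}{153552}$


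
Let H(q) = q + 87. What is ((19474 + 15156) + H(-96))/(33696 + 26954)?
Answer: 34621/60650 ≈ 0.57083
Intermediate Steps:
H(q) = 87 + q
((19474 + 15156) + H(-96))/(33696 + 26954) = ((19474 + 15156) + (87 - 96))/(33696 + 26954) = (34630 - 9)/60650 = 34621*(1/60650) = 34621/60650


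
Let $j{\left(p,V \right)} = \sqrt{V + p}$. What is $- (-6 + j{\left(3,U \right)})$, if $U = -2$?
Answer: $5$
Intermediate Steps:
$- (-6 + j{\left(3,U \right)}) = - (-6 + \sqrt{-2 + 3}) = - (-6 + \sqrt{1}) = - (-6 + 1) = \left(-1\right) \left(-5\right) = 5$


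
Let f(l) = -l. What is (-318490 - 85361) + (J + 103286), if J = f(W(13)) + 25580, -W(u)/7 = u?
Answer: -274894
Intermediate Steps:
W(u) = -7*u
J = 25671 (J = -(-7)*13 + 25580 = -1*(-91) + 25580 = 91 + 25580 = 25671)
(-318490 - 85361) + (J + 103286) = (-318490 - 85361) + (25671 + 103286) = -403851 + 128957 = -274894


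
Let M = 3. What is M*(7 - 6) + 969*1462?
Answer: 1416681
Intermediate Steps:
M*(7 - 6) + 969*1462 = 3*(7 - 6) + 969*1462 = 3*1 + 1416678 = 3 + 1416678 = 1416681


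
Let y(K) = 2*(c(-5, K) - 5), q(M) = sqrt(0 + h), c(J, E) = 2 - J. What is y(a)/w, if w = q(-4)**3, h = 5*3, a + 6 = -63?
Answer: 4*sqrt(15)/225 ≈ 0.068853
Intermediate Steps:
a = -69 (a = -6 - 63 = -69)
h = 15
q(M) = sqrt(15) (q(M) = sqrt(0 + 15) = sqrt(15))
w = 15*sqrt(15) (w = (sqrt(15))**3 = 15*sqrt(15) ≈ 58.095)
y(K) = 4 (y(K) = 2*((2 - 1*(-5)) - 5) = 2*((2 + 5) - 5) = 2*(7 - 5) = 2*2 = 4)
y(a)/w = 4/((15*sqrt(15))) = 4*(sqrt(15)/225) = 4*sqrt(15)/225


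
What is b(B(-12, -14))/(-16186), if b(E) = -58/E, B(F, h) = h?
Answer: -29/113302 ≈ -0.00025595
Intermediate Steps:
b(B(-12, -14))/(-16186) = -58/(-14)/(-16186) = -58*(-1/14)*(-1/16186) = (29/7)*(-1/16186) = -29/113302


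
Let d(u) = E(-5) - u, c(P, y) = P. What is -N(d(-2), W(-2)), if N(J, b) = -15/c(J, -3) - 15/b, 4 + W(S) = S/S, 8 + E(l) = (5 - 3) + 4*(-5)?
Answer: -45/8 ≈ -5.6250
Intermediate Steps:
E(l) = -26 (E(l) = -8 + ((5 - 3) + 4*(-5)) = -8 + (2 - 20) = -8 - 18 = -26)
d(u) = -26 - u
W(S) = -3 (W(S) = -4 + S/S = -4 + 1 = -3)
N(J, b) = -15/J - 15/b
-N(d(-2), W(-2)) = -(-15/(-26 - 1*(-2)) - 15/(-3)) = -(-15/(-26 + 2) - 15*(-⅓)) = -(-15/(-24) + 5) = -(-15*(-1/24) + 5) = -(5/8 + 5) = -1*45/8 = -45/8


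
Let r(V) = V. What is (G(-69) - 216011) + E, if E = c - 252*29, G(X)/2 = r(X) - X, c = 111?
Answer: -223208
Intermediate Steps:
G(X) = 0 (G(X) = 2*(X - X) = 2*0 = 0)
E = -7197 (E = 111 - 252*29 = 111 - 7308 = -7197)
(G(-69) - 216011) + E = (0 - 216011) - 7197 = -216011 - 7197 = -223208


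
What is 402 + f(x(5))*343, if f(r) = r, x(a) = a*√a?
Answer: 402 + 1715*√5 ≈ 4236.9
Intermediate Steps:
x(a) = a^(3/2)
402 + f(x(5))*343 = 402 + 5^(3/2)*343 = 402 + (5*√5)*343 = 402 + 1715*√5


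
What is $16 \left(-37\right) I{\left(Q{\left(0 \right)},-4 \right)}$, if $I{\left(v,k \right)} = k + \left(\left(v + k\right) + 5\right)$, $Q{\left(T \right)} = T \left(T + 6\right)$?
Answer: $1776$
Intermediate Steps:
$Q{\left(T \right)} = T \left(6 + T\right)$
$I{\left(v,k \right)} = 5 + v + 2 k$ ($I{\left(v,k \right)} = k + \left(\left(k + v\right) + 5\right) = k + \left(5 + k + v\right) = 5 + v + 2 k$)
$16 \left(-37\right) I{\left(Q{\left(0 \right)},-4 \right)} = 16 \left(-37\right) \left(5 + 0 \left(6 + 0\right) + 2 \left(-4\right)\right) = - 592 \left(5 + 0 \cdot 6 - 8\right) = - 592 \left(5 + 0 - 8\right) = \left(-592\right) \left(-3\right) = 1776$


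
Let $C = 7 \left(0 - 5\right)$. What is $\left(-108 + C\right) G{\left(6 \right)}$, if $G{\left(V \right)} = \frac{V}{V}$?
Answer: $-143$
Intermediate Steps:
$C = -35$ ($C = 7 \left(-5\right) = -35$)
$G{\left(V \right)} = 1$
$\left(-108 + C\right) G{\left(6 \right)} = \left(-108 - 35\right) 1 = \left(-143\right) 1 = -143$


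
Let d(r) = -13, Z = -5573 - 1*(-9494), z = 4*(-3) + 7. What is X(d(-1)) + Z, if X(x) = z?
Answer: 3916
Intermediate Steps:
z = -5 (z = -12 + 7 = -5)
Z = 3921 (Z = -5573 + 9494 = 3921)
X(x) = -5
X(d(-1)) + Z = -5 + 3921 = 3916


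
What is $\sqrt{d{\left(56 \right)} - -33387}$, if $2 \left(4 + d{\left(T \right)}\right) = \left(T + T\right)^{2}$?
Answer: $\sqrt{39655} \approx 199.14$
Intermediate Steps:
$d{\left(T \right)} = -4 + 2 T^{2}$ ($d{\left(T \right)} = -4 + \frac{\left(T + T\right)^{2}}{2} = -4 + \frac{\left(2 T\right)^{2}}{2} = -4 + \frac{4 T^{2}}{2} = -4 + 2 T^{2}$)
$\sqrt{d{\left(56 \right)} - -33387} = \sqrt{\left(-4 + 2 \cdot 56^{2}\right) - -33387} = \sqrt{\left(-4 + 2 \cdot 3136\right) + 33387} = \sqrt{\left(-4 + 6272\right) + 33387} = \sqrt{6268 + 33387} = \sqrt{39655}$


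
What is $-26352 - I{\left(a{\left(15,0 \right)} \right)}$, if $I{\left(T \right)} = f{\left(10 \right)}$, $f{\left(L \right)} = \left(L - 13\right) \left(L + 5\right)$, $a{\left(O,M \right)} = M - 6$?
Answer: $-26307$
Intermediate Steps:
$a{\left(O,M \right)} = -6 + M$
$f{\left(L \right)} = \left(-13 + L\right) \left(5 + L\right)$
$I{\left(T \right)} = -45$ ($I{\left(T \right)} = -65 + 10^{2} - 80 = -65 + 100 - 80 = -45$)
$-26352 - I{\left(a{\left(15,0 \right)} \right)} = -26352 - -45 = -26352 + 45 = -26307$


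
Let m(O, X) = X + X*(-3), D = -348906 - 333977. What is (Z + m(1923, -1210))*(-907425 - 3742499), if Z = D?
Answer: 3164101234812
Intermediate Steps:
D = -682883
Z = -682883
m(O, X) = -2*X (m(O, X) = X - 3*X = -2*X)
(Z + m(1923, -1210))*(-907425 - 3742499) = (-682883 - 2*(-1210))*(-907425 - 3742499) = (-682883 + 2420)*(-4649924) = -680463*(-4649924) = 3164101234812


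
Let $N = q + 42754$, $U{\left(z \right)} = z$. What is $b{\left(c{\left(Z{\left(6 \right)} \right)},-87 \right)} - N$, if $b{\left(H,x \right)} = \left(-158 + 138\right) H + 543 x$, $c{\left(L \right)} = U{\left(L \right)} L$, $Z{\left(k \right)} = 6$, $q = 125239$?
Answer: $-215954$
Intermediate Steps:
$c{\left(L \right)} = L^{2}$ ($c{\left(L \right)} = L L = L^{2}$)
$N = 167993$ ($N = 125239 + 42754 = 167993$)
$b{\left(H,x \right)} = - 20 H + 543 x$
$b{\left(c{\left(Z{\left(6 \right)} \right)},-87 \right)} - N = \left(- 20 \cdot 6^{2} + 543 \left(-87\right)\right) - 167993 = \left(\left(-20\right) 36 - 47241\right) - 167993 = \left(-720 - 47241\right) - 167993 = -47961 - 167993 = -215954$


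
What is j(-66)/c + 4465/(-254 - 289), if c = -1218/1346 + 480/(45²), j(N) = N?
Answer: 2985129755/32948697 ≈ 90.599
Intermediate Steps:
c = -60679/90855 (c = -1218*1/1346 + 480/2025 = -609/673 + 480*(1/2025) = -609/673 + 32/135 = -60679/90855 ≈ -0.66787)
j(-66)/c + 4465/(-254 - 289) = -66/(-60679/90855) + 4465/(-254 - 289) = -66*(-90855/60679) + 4465/(-543) = 5996430/60679 + 4465*(-1/543) = 5996430/60679 - 4465/543 = 2985129755/32948697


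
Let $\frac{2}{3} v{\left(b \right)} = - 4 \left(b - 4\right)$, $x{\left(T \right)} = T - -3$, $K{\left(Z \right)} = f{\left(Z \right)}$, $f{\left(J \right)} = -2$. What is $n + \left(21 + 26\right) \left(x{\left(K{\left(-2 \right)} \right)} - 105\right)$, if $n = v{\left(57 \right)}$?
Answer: $-5206$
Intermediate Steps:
$K{\left(Z \right)} = -2$
$x{\left(T \right)} = 3 + T$ ($x{\left(T \right)} = T + 3 = 3 + T$)
$v{\left(b \right)} = 24 - 6 b$ ($v{\left(b \right)} = \frac{3 \left(- 4 \left(b - 4\right)\right)}{2} = \frac{3 \left(- 4 \left(-4 + b\right)\right)}{2} = \frac{3 \left(16 - 4 b\right)}{2} = 24 - 6 b$)
$n = -318$ ($n = 24 - 342 = -318$)
$n + \left(21 + 26\right) \left(x{\left(K{\left(-2 \right)} \right)} - 105\right) = -318 + \left(21 + 26\right) \left(\left(3 - 2\right) - 105\right) = -318 + 47 \left(1 - 105\right) = -318 + 47 \left(-104\right) = -318 - 4888 = -5206$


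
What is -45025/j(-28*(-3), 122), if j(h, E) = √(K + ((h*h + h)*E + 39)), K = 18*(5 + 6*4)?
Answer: -45025*√10761/96849 ≈ -48.226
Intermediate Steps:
K = 522 (K = 18*(5 + 24) = 18*29 = 522)
j(h, E) = √(561 + E*(h + h²)) (j(h, E) = √(522 + ((h*h + h)*E + 39)) = √(522 + ((h² + h)*E + 39)) = √(522 + ((h + h²)*E + 39)) = √(522 + (E*(h + h²) + 39)) = √(522 + (39 + E*(h + h²))) = √(561 + E*(h + h²)))
-45025/j(-28*(-3), 122) = -45025/√(561 + 122*(-28*(-3)) + 122*(-28*(-3))²) = -45025/√(561 + 122*84 + 122*84²) = -45025/√(561 + 10248 + 122*7056) = -45025/√(561 + 10248 + 860832) = -45025*√10761/96849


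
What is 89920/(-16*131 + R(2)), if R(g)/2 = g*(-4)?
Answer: -1405/33 ≈ -42.576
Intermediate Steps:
R(g) = -8*g (R(g) = 2*(g*(-4)) = 2*(-4*g) = -8*g)
89920/(-16*131 + R(2)) = 89920/(-16*131 - 8*2) = 89920/(-2096 - 16) = 89920/(-2112) = 89920*(-1/2112) = -1405/33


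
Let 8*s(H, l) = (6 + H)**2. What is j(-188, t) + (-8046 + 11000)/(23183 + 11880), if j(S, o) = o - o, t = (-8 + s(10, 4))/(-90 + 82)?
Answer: 422/5009 ≈ 0.084248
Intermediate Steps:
s(H, l) = (6 + H)**2/8
t = -3 (t = (-8 + (6 + 10)**2/8)/(-90 + 82) = (-8 + (1/8)*16**2)/(-8) = (-8 + (1/8)*256)*(-1/8) = (-8 + 32)*(-1/8) = 24*(-1/8) = -3)
j(S, o) = 0
j(-188, t) + (-8046 + 11000)/(23183 + 11880) = 0 + (-8046 + 11000)/(23183 + 11880) = 0 + 2954/35063 = 0 + 2954*(1/35063) = 0 + 422/5009 = 422/5009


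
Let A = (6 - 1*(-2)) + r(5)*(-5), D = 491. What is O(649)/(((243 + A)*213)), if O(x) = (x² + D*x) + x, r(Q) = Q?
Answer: 740509/48138 ≈ 15.383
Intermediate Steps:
A = -17 (A = (6 - 1*(-2)) + 5*(-5) = (6 + 2) - 25 = 8 - 25 = -17)
O(x) = x² + 492*x (O(x) = (x² + 491*x) + x = x² + 492*x)
O(649)/(((243 + A)*213)) = (649*(492 + 649))/(((243 - 17)*213)) = (649*1141)/((226*213)) = 740509/48138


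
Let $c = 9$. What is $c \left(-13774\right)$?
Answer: $-123966$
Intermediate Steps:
$c \left(-13774\right) = 9 \left(-13774\right) = -123966$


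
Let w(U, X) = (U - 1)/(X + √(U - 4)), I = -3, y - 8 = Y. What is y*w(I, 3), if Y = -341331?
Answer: 1023969/4 - 341323*I*√7/4 ≈ 2.5599e+5 - 2.2576e+5*I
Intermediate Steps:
y = -341323 (y = 8 - 341331 = -341323)
w(U, X) = (-1 + U)/(X + √(-4 + U))
y*w(I, 3) = -341323*(-1 - 3)/(3 + √(-4 - 3)) = -341323*(-4)/(3 + √(-7)) = -341323*(-4)/(3 + I*√7) = -(-1365292)/(3 + I*√7) = 1365292/(3 + I*√7)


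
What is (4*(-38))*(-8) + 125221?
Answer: 126437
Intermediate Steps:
(4*(-38))*(-8) + 125221 = -152*(-8) + 125221 = 1216 + 125221 = 126437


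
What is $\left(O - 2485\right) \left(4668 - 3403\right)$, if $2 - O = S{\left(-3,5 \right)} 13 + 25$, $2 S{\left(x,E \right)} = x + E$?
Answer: $-3189065$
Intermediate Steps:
$S{\left(x,E \right)} = \frac{E}{2} + \frac{x}{2}$ ($S{\left(x,E \right)} = \frac{x + E}{2} = \frac{E + x}{2} = \frac{E}{2} + \frac{x}{2}$)
$O = -36$ ($O = 2 - \left(\left(\frac{1}{2} \cdot 5 + \frac{1}{2} \left(-3\right)\right) 13 + 25\right) = 2 - \left(\left(\frac{5}{2} - \frac{3}{2}\right) 13 + 25\right) = 2 - \left(1 \cdot 13 + 25\right) = 2 - \left(13 + 25\right) = 2 - 38 = -36$)
$\left(O - 2485\right) \left(4668 - 3403\right) = \left(-36 - 2485\right) \left(4668 - 3403\right) = \left(-2521\right) 1265 = -3189065$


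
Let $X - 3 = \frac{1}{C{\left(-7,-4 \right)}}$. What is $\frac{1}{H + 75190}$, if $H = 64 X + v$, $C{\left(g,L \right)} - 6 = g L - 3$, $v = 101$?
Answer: $\frac{31}{2340037} \approx 1.3248 \cdot 10^{-5}$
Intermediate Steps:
$C{\left(g,L \right)} = 3 + L g$ ($C{\left(g,L \right)} = 6 + \left(g L - 3\right) = 6 + \left(L g - 3\right) = 6 + \left(-3 + L g\right) = 3 + L g$)
$X = \frac{94}{31}$ ($X = 3 + \frac{1}{3 - -28} = 3 + \frac{1}{3 + 28} = 3 + \frac{1}{31} = \frac{94}{31} \approx 3.0323$)
$H = \frac{9147}{31}$ ($H = 64 \cdot \frac{94}{31} + 101 = \frac{6016}{31} + 101 = \frac{9147}{31} \approx 295.06$)
$\frac{1}{H + 75190} = \frac{1}{\frac{9147}{31} + 75190} = \frac{1}{\frac{2340037}{31}} = \frac{31}{2340037}$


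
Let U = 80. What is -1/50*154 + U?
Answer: 1923/25 ≈ 76.920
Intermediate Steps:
-1/50*154 + U = -1/50*154 + 80 = -77/25 + 80 = 1923/25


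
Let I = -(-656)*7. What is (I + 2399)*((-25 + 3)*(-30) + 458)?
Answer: 7815938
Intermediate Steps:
I = 4592 (I = -164*(-28) = 4592)
(I + 2399)*((-25 + 3)*(-30) + 458) = (4592 + 2399)*((-25 + 3)*(-30) + 458) = 6991*(-22*(-30) + 458) = 6991*(660 + 458) = 6991*1118 = 7815938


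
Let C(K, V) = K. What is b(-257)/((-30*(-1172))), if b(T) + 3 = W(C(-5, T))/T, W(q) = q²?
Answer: -199/2259030 ≈ -8.8091e-5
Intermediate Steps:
b(T) = -3 + 25/T (b(T) = -3 + (-5)²/T = -3 + 25/T)
b(-257)/((-30*(-1172))) = (-3 + 25/(-257))/((-30*(-1172))) = (-3 + 25*(-1/257))/35160 = (-3 - 25/257)*(1/35160) = -796/257*1/35160 = -199/2259030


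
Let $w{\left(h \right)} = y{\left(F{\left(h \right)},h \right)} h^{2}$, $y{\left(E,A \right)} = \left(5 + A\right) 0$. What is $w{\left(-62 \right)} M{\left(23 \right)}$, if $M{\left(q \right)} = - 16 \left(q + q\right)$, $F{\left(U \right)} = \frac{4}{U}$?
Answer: $0$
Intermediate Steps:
$y{\left(E,A \right)} = 0$
$w{\left(h \right)} = 0$ ($w{\left(h \right)} = 0 h^{2} = 0$)
$M{\left(q \right)} = - 32 q$ ($M{\left(q \right)} = - 16 \cdot 2 q = - 32 q$)
$w{\left(-62 \right)} M{\left(23 \right)} = 0 \left(\left(-32\right) 23\right) = 0 \left(-736\right) = 0$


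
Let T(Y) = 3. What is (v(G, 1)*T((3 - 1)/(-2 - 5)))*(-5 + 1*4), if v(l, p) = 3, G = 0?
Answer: -9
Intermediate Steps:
(v(G, 1)*T((3 - 1)/(-2 - 5)))*(-5 + 1*4) = (3*3)*(-5 + 1*4) = 9*(-5 + 4) = 9*(-1) = -9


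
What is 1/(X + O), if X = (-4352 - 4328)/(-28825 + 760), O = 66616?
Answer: 5613/373917344 ≈ 1.5011e-5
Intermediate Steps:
X = 1736/5613 (X = -8680/(-28065) = -8680*(-1/28065) = 1736/5613 ≈ 0.30928)
1/(X + O) = 1/(1736/5613 + 66616) = 1/(373917344/5613) = 5613/373917344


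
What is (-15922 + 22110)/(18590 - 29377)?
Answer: -884/1541 ≈ -0.57365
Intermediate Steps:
(-15922 + 22110)/(18590 - 29377) = 6188/(-10787) = 6188*(-1/10787) = -884/1541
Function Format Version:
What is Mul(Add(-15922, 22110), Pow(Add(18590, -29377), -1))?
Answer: Rational(-884, 1541) ≈ -0.57365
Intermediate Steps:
Mul(Add(-15922, 22110), Pow(Add(18590, -29377), -1)) = Mul(6188, Pow(-10787, -1)) = Mul(6188, Rational(-1, 10787)) = Rational(-884, 1541)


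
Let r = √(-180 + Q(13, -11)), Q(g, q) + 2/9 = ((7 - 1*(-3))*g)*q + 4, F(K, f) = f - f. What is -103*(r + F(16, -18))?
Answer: -206*I*√3614/3 ≈ -4128.0*I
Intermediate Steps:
F(K, f) = 0
Q(g, q) = 34/9 + 10*g*q (Q(g, q) = -2/9 + (((7 - 1*(-3))*g)*q + 4) = -2/9 + (((7 + 3)*g)*q + 4) = -2/9 + ((10*g)*q + 4) = -2/9 + (10*g*q + 4) = -2/9 + (4 + 10*g*q) = 34/9 + 10*g*q)
r = 2*I*√3614/3 (r = √(-180 + (34/9 + 10*13*(-11))) = √(-180 + (34/9 - 1430)) = √(-180 - 12836/9) = √(-14456/9) = 2*I*√3614/3 ≈ 40.078*I)
-103*(r + F(16, -18)) = -103*(2*I*√3614/3 + 0) = -206*I*√3614/3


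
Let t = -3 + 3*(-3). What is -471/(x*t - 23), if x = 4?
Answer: 471/71 ≈ 6.6338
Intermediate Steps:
t = -12 (t = -3 - 9 = -12)
-471/(x*t - 23) = -471/(4*(-12) - 23) = -471/(-48 - 23) = -471/(-71) = -471*(-1/71) = 471/71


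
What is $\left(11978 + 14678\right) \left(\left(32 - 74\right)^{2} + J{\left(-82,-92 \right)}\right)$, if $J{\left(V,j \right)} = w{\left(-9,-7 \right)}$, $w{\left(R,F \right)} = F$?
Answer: $46834592$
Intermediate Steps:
$J{\left(V,j \right)} = -7$
$\left(11978 + 14678\right) \left(\left(32 - 74\right)^{2} + J{\left(-82,-92 \right)}\right) = \left(11978 + 14678\right) \left(\left(32 - 74\right)^{2} - 7\right) = 26656 \left(\left(-42\right)^{2} - 7\right) = 26656 \left(1764 - 7\right) = 26656 \cdot 1757 = 46834592$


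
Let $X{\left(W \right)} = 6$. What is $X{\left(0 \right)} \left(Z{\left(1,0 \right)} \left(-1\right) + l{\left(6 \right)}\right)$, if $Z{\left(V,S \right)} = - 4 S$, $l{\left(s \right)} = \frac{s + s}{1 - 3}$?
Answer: $-36$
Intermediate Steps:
$l{\left(s \right)} = - s$ ($l{\left(s \right)} = \frac{2 s}{-2} = 2 s \left(- \frac{1}{2}\right) = - s$)
$X{\left(0 \right)} \left(Z{\left(1,0 \right)} \left(-1\right) + l{\left(6 \right)}\right) = 6 \left(\left(-4\right) 0 \left(-1\right) - 6\right) = 6 \left(0 \left(-1\right) - 6\right) = 6 \left(0 - 6\right) = 6 \left(-6\right) = -36$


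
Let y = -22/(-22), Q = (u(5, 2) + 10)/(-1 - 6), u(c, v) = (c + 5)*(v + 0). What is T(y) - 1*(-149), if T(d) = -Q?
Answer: 1073/7 ≈ 153.29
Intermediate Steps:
u(c, v) = v*(5 + c) (u(c, v) = (5 + c)*v = v*(5 + c))
Q = -30/7 (Q = (2*(5 + 5) + 10)/(-1 - 6) = (2*10 + 10)/(-7) = (20 + 10)*(-⅐) = 30*(-⅐) = -30/7 ≈ -4.2857)
y = 1 (y = -22*(-1/22) = 1)
T(d) = 30/7 (T(d) = -1*(-30/7) = 30/7)
T(y) - 1*(-149) = 30/7 - 1*(-149) = 30/7 + 149 = 1073/7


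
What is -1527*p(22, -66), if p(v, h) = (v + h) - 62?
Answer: 161862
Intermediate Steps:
p(v, h) = -62 + h + v (p(v, h) = (h + v) - 62 = -62 + h + v)
-1527*p(22, -66) = -1527*(-62 - 66 + 22) = -1527*(-106) = 161862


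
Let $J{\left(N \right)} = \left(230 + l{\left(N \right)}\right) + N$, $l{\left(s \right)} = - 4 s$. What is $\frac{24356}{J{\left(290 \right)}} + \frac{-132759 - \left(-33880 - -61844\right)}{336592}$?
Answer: $- \frac{129701523}{3365920} \approx -38.534$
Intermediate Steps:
$J{\left(N \right)} = 230 - 3 N$ ($J{\left(N \right)} = \left(230 - 4 N\right) + N = 230 - 3 N$)
$\frac{24356}{J{\left(290 \right)}} + \frac{-132759 - \left(-33880 - -61844\right)}{336592} = \frac{24356}{230 - 870} + \frac{-132759 - \left(-33880 - -61844\right)}{336592} = \frac{24356}{230 - 870} + \left(-132759 - \left(-33880 + 61844\right)\right) \frac{1}{336592} = \frac{24356}{-640} + \left(-132759 - 27964\right) \frac{1}{336592} = 24356 \left(- \frac{1}{640}\right) + \left(-132759 - 27964\right) \frac{1}{336592} = - \frac{6089}{160} - \frac{160723}{336592} = - \frac{129701523}{3365920}$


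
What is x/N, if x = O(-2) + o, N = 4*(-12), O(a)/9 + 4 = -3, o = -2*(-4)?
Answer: 55/48 ≈ 1.1458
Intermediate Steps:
o = 8
O(a) = -63 (O(a) = -36 + 9*(-3) = -36 - 27 = -63)
N = -48
x = -55 (x = -63 + 8 = -55)
x/N = -55/(-48) = -1/48*(-55) = 55/48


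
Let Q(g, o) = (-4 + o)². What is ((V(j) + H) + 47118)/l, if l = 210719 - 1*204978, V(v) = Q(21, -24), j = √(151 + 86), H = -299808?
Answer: -251906/5741 ≈ -43.878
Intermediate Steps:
j = √237 ≈ 15.395
V(v) = 784 (V(v) = (-4 - 24)² = (-28)² = 784)
l = 5741 (l = 210719 - 204978 = 5741)
((V(j) + H) + 47118)/l = ((784 - 299808) + 47118)/5741 = (-299024 + 47118)*(1/5741) = -251906*1/5741 = -251906/5741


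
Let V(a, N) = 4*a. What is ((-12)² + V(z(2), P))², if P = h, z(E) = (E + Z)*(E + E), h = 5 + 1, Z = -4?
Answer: 12544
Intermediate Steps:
h = 6
z(E) = 2*E*(-4 + E) (z(E) = (E - 4)*(E + E) = (-4 + E)*(2*E) = 2*E*(-4 + E))
P = 6
((-12)² + V(z(2), P))² = ((-12)² + 4*(2*2*(-4 + 2)))² = (144 + 4*(2*2*(-2)))² = (144 + 4*(-8))² = (144 - 32)² = 112² = 12544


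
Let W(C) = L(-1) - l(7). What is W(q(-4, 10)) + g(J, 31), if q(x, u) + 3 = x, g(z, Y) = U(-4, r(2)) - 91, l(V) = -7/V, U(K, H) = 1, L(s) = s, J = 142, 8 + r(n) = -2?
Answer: -90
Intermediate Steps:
r(n) = -10 (r(n) = -8 - 2 = -10)
g(z, Y) = -90 (g(z, Y) = 1 - 91 = -90)
q(x, u) = -3 + x
W(C) = 0 (W(C) = -1 - (-7)/7 = -1 - 1*(-1) = -1 + 1 = 0)
W(q(-4, 10)) + g(J, 31) = 0 - 90 = -90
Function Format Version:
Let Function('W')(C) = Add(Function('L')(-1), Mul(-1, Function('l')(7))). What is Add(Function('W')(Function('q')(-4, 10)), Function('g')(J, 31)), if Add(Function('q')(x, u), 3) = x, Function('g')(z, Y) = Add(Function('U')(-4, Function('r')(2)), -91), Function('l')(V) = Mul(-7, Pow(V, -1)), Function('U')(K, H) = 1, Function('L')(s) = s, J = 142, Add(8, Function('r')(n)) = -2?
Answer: -90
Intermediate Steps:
Function('r')(n) = -10 (Function('r')(n) = Add(-8, -2) = -10)
Function('g')(z, Y) = -90 (Function('g')(z, Y) = Add(1, -91) = -90)
Function('q')(x, u) = Add(-3, x)
Function('W')(C) = 0 (Function('W')(C) = Add(-1, Mul(-1, Mul(-7, Pow(7, -1)))) = Add(-1, Mul(-1, Mul(-7, Rational(1, 7)))) = Add(-1, Mul(-1, -1)) = Add(-1, 1) = 0)
Add(Function('W')(Function('q')(-4, 10)), Function('g')(J, 31)) = Add(0, -90) = -90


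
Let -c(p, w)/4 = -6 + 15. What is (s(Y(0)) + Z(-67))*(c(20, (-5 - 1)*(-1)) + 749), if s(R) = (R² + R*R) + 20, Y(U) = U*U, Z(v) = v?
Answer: -33511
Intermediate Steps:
Y(U) = U²
s(R) = 20 + 2*R² (s(R) = (R² + R²) + 20 = 2*R² + 20 = 20 + 2*R²)
c(p, w) = -36 (c(p, w) = -4*(-6 + 15) = -4*9 = -36)
(s(Y(0)) + Z(-67))*(c(20, (-5 - 1)*(-1)) + 749) = ((20 + 2*(0²)²) - 67)*(-36 + 749) = ((20 + 2*0²) - 67)*713 = ((20 + 2*0) - 67)*713 = ((20 + 0) - 67)*713 = (20 - 67)*713 = -47*713 = -33511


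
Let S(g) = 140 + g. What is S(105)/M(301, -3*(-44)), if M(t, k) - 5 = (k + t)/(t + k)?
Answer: 245/6 ≈ 40.833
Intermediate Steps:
M(t, k) = 6 (M(t, k) = 5 + (k + t)/(t + k) = 5 + (k + t)/(k + t) = 5 + 1 = 6)
S(105)/M(301, -3*(-44)) = (140 + 105)/6 = 245*(1/6) = 245/6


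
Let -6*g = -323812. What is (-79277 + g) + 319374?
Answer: 882197/3 ≈ 2.9407e+5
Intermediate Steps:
g = 161906/3 (g = -⅙*(-323812) = 161906/3 ≈ 53969.)
(-79277 + g) + 319374 = (-79277 + 161906/3) + 319374 = -75925/3 + 319374 = 882197/3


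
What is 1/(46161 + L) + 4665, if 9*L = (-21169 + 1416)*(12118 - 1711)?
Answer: 319014504207/68384674 ≈ 4665.0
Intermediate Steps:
L = -68523157/3 (L = ((-21169 + 1416)*(12118 - 1711))/9 = (-19753*10407)/9 = (⅑)*(-205569471) = -68523157/3 ≈ -2.2841e+7)
1/(46161 + L) + 4665 = 1/(46161 - 68523157/3) + 4665 = 1/(-68384674/3) + 4665 = -3/68384674 + 4665 = 319014504207/68384674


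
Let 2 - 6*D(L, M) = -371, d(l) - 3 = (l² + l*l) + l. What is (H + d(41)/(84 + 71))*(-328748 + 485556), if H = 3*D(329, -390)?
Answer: 5067015308/155 ≈ 3.2690e+7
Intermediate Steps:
d(l) = 3 + l + 2*l² (d(l) = 3 + ((l² + l*l) + l) = 3 + ((l² + l²) + l) = 3 + (2*l² + l) = 3 + (l + 2*l²) = 3 + l + 2*l²)
D(L, M) = 373/6 (D(L, M) = ⅓ - ⅙*(-371) = ⅓ + 371/6 = 373/6)
H = 373/2 (H = 3*(373/6) = 373/2 ≈ 186.50)
(H + d(41)/(84 + 71))*(-328748 + 485556) = (373/2 + (3 + 41 + 2*41²)/(84 + 71))*(-328748 + 485556) = (373/2 + (3 + 41 + 2*1681)/155)*156808 = (373/2 + (3 + 41 + 3362)/155)*156808 = (373/2 + (1/155)*3406)*156808 = (373/2 + 3406/155)*156808 = (64627/310)*156808 = 5067015308/155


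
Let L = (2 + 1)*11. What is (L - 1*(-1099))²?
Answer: 1281424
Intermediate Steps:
L = 33 (L = 3*11 = 33)
(L - 1*(-1099))² = (33 - 1*(-1099))² = (33 + 1099)² = 1132² = 1281424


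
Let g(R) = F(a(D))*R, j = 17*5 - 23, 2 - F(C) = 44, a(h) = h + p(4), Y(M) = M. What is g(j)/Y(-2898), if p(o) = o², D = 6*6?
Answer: 62/69 ≈ 0.89855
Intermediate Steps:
D = 36
a(h) = 16 + h (a(h) = h + 4² = h + 16 = 16 + h)
F(C) = -42 (F(C) = 2 - 1*44 = 2 - 44 = -42)
j = 62 (j = 85 - 23 = 62)
g(R) = -42*R
g(j)/Y(-2898) = -42*62/(-2898) = -2604*(-1/2898) = 62/69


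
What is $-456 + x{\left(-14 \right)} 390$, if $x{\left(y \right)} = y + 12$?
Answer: $-1236$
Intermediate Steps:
$x{\left(y \right)} = 12 + y$
$-456 + x{\left(-14 \right)} 390 = -456 + \left(12 - 14\right) 390 = -456 - 780 = -1236$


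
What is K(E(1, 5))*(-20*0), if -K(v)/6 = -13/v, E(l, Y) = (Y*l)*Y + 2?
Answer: 0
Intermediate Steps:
E(l, Y) = 2 + l*Y² (E(l, Y) = l*Y² + 2 = 2 + l*Y²)
K(v) = 78/v (K(v) = -(-78)/v = 78/v)
K(E(1, 5))*(-20*0) = (78/(2 + 1*5²))*(-20*0) = (78/(2 + 1*25))*0 = (78/(2 + 25))*0 = (78/27)*0 = (78*(1/27))*0 = (26/9)*0 = 0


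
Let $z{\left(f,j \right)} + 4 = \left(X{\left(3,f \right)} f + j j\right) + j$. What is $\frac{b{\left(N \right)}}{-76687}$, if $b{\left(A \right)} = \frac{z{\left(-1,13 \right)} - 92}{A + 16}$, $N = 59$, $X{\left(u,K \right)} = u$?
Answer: $- \frac{83}{5751525} \approx -1.4431 \cdot 10^{-5}$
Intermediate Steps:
$z{\left(f,j \right)} = -4 + j + j^{2} + 3 f$ ($z{\left(f,j \right)} = -4 + \left(\left(3 f + j j\right) + j\right) = -4 + \left(\left(3 f + j^{2}\right) + j\right) = -4 + \left(\left(j^{2} + 3 f\right) + j\right) = -4 + \left(j + j^{2} + 3 f\right) = -4 + j + j^{2} + 3 f$)
$b{\left(A \right)} = \frac{83}{16 + A}$ ($b{\left(A \right)} = \frac{\left(-4 + 13 + 13^{2} + 3 \left(-1\right)\right) - 92}{A + 16} = \frac{\left(-4 + 13 + 169 - 3\right) - 92}{16 + A} = \frac{175 - 92}{16 + A} = \frac{83}{16 + A}$)
$\frac{b{\left(N \right)}}{-76687} = \frac{83 \frac{1}{16 + 59}}{-76687} = \frac{83}{75} \left(- \frac{1}{76687}\right) = - \frac{83}{5751525}$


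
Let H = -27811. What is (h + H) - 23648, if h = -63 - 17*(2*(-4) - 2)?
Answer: -51352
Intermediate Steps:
h = 107 (h = -63 - 17*(-8 - 2) = -63 - 17*(-10) = -63 + 170 = 107)
(h + H) - 23648 = (107 - 27811) - 23648 = -27704 - 23648 = -51352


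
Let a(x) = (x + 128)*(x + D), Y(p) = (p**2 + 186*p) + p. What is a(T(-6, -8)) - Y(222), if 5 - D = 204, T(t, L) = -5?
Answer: -115890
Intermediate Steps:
Y(p) = p**2 + 187*p
D = -199 (D = 5 - 1*204 = 5 - 204 = -199)
a(x) = (-199 + x)*(128 + x) (a(x) = (x + 128)*(x - 199) = (128 + x)*(-199 + x) = (-199 + x)*(128 + x))
a(T(-6, -8)) - Y(222) = (-25472 + (-5)**2 - 71*(-5)) - 222*(187 + 222) = (-25472 + 25 + 355) - 222*409 = -25092 - 1*90798 = -25092 - 90798 = -115890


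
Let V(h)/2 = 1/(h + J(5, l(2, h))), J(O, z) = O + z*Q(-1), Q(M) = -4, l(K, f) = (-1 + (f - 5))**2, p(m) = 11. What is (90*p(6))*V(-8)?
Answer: -1980/787 ≈ -2.5159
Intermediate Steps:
l(K, f) = (-6 + f)**2 (l(K, f) = (-1 + (-5 + f))**2 = (-6 + f)**2)
J(O, z) = O - 4*z (J(O, z) = O + z*(-4) = O - 4*z)
V(h) = 2/(5 + h - 4*(-6 + h)**2) (V(h) = 2/(h + (5 - 4*(-6 + h)**2)) = 2/(5 + h - 4*(-6 + h)**2))
(90*p(6))*V(-8) = (90*11)*(2/(5 - 8 - 4*(-6 - 8)**2)) = 990*(2/(5 - 8 - 4*(-14)**2)) = 990*(2/(5 - 8 - 4*196)) = 990*(2/(5 - 8 - 784)) = 990*(2/(-787)) = 990*(2*(-1/787)) = 990*(-2/787) = -1980/787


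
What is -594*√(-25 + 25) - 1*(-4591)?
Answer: 4591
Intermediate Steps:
-594*√(-25 + 25) - 1*(-4591) = -594*√0 + 4591 = -594*0 + 4591 = 0 + 4591 = 4591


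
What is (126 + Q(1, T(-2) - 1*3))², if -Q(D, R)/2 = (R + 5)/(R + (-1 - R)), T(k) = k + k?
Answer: 14884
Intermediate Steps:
T(k) = 2*k
Q(D, R) = 10 + 2*R (Q(D, R) = -2*(R + 5)/(R + (-1 - R)) = -2*(5 + R)/(-1) = -2*(5 + R)*(-1) = -2*(-5 - R) = 10 + 2*R)
(126 + Q(1, T(-2) - 1*3))² = (126 + (10 + 2*(2*(-2) - 1*3)))² = (126 + (10 + 2*(-4 - 3)))² = (126 + (10 + 2*(-7)))² = (126 + (10 - 14))² = (126 - 4)² = 122² = 14884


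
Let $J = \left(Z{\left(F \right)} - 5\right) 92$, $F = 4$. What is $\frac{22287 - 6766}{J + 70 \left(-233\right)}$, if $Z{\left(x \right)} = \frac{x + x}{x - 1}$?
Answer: $- \frac{46563}{49574} \approx -0.93926$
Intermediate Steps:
$Z{\left(x \right)} = \frac{2 x}{-1 + x}$
$J = - \frac{644}{3}$ ($J = \left(2 \cdot 4 \frac{1}{-1 + 4} - 5\right) 92 = \left(2 \cdot 4 \cdot \frac{1}{3} - 5\right) 92 = \left(\frac{8}{3} - 5\right) 92 = \left(- \frac{7}{3}\right) 92 = - \frac{644}{3} \approx -214.67$)
$\frac{22287 - 6766}{J + 70 \left(-233\right)} = \frac{22287 - 6766}{- \frac{644}{3} + 70 \left(-233\right)} = \frac{15521}{- \frac{644}{3} - 16310} = \frac{15521}{- \frac{49574}{3}} = 15521 \left(- \frac{3}{49574}\right) = - \frac{46563}{49574}$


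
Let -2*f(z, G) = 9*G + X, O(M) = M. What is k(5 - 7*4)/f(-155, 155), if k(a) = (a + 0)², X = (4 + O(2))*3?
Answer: -1058/1413 ≈ -0.74876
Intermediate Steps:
X = 18 (X = (4 + 2)*3 = 6*3 = 18)
k(a) = a²
f(z, G) = -9 - 9*G/2 (f(z, G) = -(9*G + 18)/2 = -(18 + 9*G)/2 = -9 - 9*G/2)
k(5 - 7*4)/f(-155, 155) = (5 - 7*4)²/(-9 - 9/2*155) = (5 - 28)²/(-9 - 1395/2) = (-23)²/(-1413/2) = 529*(-2/1413) = -1058/1413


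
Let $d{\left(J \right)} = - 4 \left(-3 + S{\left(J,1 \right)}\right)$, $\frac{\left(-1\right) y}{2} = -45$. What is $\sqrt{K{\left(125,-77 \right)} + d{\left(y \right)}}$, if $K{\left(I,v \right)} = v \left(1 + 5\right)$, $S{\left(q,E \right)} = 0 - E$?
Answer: $i \sqrt{446} \approx 21.119 i$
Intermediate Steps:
$y = 90$ ($y = \left(-2\right) \left(-45\right) = 90$)
$S{\left(q,E \right)} = - E$
$K{\left(I,v \right)} = 6 v$ ($K{\left(I,v \right)} = v 6 = 6 v$)
$d{\left(J \right)} = 16$ ($d{\left(J \right)} = - 4 \left(-3 - 1\right) = \left(-4\right) \left(-4\right) = 16$)
$\sqrt{K{\left(125,-77 \right)} + d{\left(y \right)}} = \sqrt{6 \left(-77\right) + 16} = \sqrt{-462 + 16} = \sqrt{-446} = i \sqrt{446}$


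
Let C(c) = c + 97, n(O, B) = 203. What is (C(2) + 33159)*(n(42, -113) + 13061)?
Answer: 441134112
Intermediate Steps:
C(c) = 97 + c
(C(2) + 33159)*(n(42, -113) + 13061) = ((97 + 2) + 33159)*(203 + 13061) = (99 + 33159)*13264 = 33258*13264 = 441134112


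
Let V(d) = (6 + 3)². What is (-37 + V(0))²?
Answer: 1936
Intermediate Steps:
V(d) = 81 (V(d) = 9² = 81)
(-37 + V(0))² = (-37 + 81)² = 44² = 1936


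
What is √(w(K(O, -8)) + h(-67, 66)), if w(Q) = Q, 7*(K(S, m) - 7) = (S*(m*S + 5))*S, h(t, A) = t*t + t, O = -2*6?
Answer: √318829/7 ≈ 80.664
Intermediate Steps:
O = -12
h(t, A) = t + t² (h(t, A) = t² + t = t + t²)
K(S, m) = 7 + S²*(5 + S*m)/7 (K(S, m) = 7 + ((S*(m*S + 5))*S)/7 = 7 + ((S*(S*m + 5))*S)/7 = 7 + ((S*(5 + S*m))*S)/7 = 7 + (S²*(5 + S*m))/7 = 7 + S²*(5 + S*m)/7)
√(w(K(O, -8)) + h(-67, 66)) = √((7 + (5/7)*(-12)² + (⅐)*(-8)*(-12)³) - 67*(1 - 67)) = √((7 + (5/7)*144 + (⅐)*(-8)*(-1728)) - 67*(-66)) = √((7 + 720/7 + 13824/7) + 4422) = √(14593/7 + 4422) = √(45547/7) = √318829/7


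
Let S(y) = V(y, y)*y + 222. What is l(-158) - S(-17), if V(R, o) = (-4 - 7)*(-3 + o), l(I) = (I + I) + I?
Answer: 3044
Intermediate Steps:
l(I) = 3*I (l(I) = 2*I + I = 3*I)
V(R, o) = 33 - 11*o (V(R, o) = -11*(-3 + o) = 33 - 11*o)
S(y) = 222 + y*(33 - 11*y) (S(y) = (33 - 11*y)*y + 222 = y*(33 - 11*y) + 222 = 222 + y*(33 - 11*y))
l(-158) - S(-17) = 3*(-158) - (222 - 11*(-17)*(-3 - 17)) = -474 - (222 - 11*(-17)*(-20)) = -474 - (222 - 3740) = -474 - 1*(-3518) = -474 + 3518 = 3044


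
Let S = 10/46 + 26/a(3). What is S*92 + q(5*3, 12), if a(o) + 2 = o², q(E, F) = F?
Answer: 2616/7 ≈ 373.71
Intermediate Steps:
a(o) = -2 + o²
S = 633/161 (S = 10/46 + 26/(-2 + 3²) = 10*(1/46) + 26/(-2 + 9) = 5/23 + 26/7 = 633/161 ≈ 3.9317)
S*92 + q(5*3, 12) = (633/161)*92 + 12 = 2532/7 + 12 = 2616/7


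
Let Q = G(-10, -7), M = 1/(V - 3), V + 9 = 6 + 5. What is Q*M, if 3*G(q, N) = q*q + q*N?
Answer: -170/3 ≈ -56.667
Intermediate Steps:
V = 2 (V = -9 + (6 + 5) = -9 + 11 = 2)
G(q, N) = q²/3 + N*q/3 (G(q, N) = (q*q + q*N)/3 = (q² + N*q)/3 = q²/3 + N*q/3)
M = -1 (M = 1/(2 - 3) = 1/(-1) = -1)
Q = 170/3 (Q = (⅓)*(-10)*(-7 - 10) = (⅓)*(-10)*(-17) = 170/3 ≈ 56.667)
Q*M = (170/3)*(-1) = -170/3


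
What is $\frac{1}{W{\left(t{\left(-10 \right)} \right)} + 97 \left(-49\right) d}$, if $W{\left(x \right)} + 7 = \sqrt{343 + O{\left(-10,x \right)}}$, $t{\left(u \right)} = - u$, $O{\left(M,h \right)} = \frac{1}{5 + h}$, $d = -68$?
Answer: $\frac{4847955}{1566844506989} - \frac{\sqrt{77190}}{1566844506989} \approx 3.0939 \cdot 10^{-6}$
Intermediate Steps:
$W{\left(x \right)} = -7 + \sqrt{343 + \frac{1}{5 + x}}$
$\frac{1}{W{\left(t{\left(-10 \right)} \right)} + 97 \left(-49\right) d} = \frac{1}{\left(-7 + \sqrt{\frac{1716 + 343 \left(\left(-1\right) \left(-10\right)\right)}{5 - -10}}\right) + 97 \left(-49\right) \left(-68\right)} = \frac{1}{\left(-7 + \sqrt{\frac{1716 + 343 \cdot 10}{5 + 10}}\right) - -323204} = \frac{1}{\left(-7 + \sqrt{\frac{1716 + 3430}{15}}\right) + 323204} = \frac{1}{\left(-7 + \sqrt{\frac{1}{15} \cdot 5146}\right) + 323204} = \frac{1}{\left(-7 + \sqrt{\frac{5146}{15}}\right) + 323204} = \frac{1}{\left(-7 + \frac{\sqrt{77190}}{15}\right) + 323204} = \frac{1}{323197 + \frac{\sqrt{77190}}{15}}$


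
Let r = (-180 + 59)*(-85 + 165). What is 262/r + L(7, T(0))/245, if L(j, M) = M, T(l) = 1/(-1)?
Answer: -7387/237160 ≈ -0.031148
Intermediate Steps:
T(l) = -1 (T(l) = 1*(-1) = -1)
r = -9680 (r = -121*80 = -9680)
262/r + L(7, T(0))/245 = 262/(-9680) - 1/245 = 262*(-1/9680) - 1*1/245 = -131/4840 - 1/245 = -7387/237160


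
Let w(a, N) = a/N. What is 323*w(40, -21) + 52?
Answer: -11828/21 ≈ -563.24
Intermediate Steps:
323*w(40, -21) + 52 = 323*(40/(-21)) + 52 = 323*(40*(-1/21)) + 52 = 323*(-40/21) + 52 = -12920/21 + 52 = -11828/21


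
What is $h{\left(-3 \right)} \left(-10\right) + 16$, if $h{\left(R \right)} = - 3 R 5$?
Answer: $-434$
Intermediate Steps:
$h{\left(R \right)} = - 15 R$
$h{\left(-3 \right)} \left(-10\right) + 16 = \left(-15\right) \left(-3\right) \left(-10\right) + 16 = 45 \left(-10\right) + 16 = -450 + 16 = -434$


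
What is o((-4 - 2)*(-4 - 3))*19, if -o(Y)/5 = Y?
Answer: -3990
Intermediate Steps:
o(Y) = -5*Y
o((-4 - 2)*(-4 - 3))*19 = -5*(-4 - 2)*(-4 - 3)*19 = -(-30)*(-7)*19 = -5*42*19 = -210*19 = -3990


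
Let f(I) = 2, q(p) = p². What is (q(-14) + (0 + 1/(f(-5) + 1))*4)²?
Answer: 350464/9 ≈ 38940.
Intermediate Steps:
(q(-14) + (0 + 1/(f(-5) + 1))*4)² = ((-14)² + (0 + 1/(2 + 1))*4)² = (196 + (0 + 1/3)*4)² = (196 + (0 + ⅓)*4)² = (196 + (⅓)*4)² = (196 + 4/3)² = (592/3)² = 350464/9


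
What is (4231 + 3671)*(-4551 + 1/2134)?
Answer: -38371452183/1067 ≈ -3.5962e+7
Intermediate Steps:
(4231 + 3671)*(-4551 + 1/2134) = 7902*(-4551 + 1/2134) = 7902*(-9711833/2134) = -38371452183/1067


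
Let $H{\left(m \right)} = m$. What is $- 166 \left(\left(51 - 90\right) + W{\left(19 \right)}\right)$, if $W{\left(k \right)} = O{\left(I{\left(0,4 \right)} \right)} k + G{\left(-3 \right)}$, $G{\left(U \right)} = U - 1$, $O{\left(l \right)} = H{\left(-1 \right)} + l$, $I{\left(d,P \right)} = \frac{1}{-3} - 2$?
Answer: $\frac{52954}{3} \approx 17651.0$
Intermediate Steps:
$I{\left(d,P \right)} = - \frac{7}{3}$ ($I{\left(d,P \right)} = - \frac{1}{3} - 2 = - \frac{7}{3}$)
$O{\left(l \right)} = -1 + l$
$G{\left(U \right)} = -1 + U$ ($G{\left(U \right)} = U - 1 = -1 + U$)
$W{\left(k \right)} = -4 - \frac{10 k}{3}$ ($W{\left(k \right)} = \left(-1 - \frac{7}{3}\right) k - 4 = - \frac{10 k}{3} - 4 = -4 - \frac{10 k}{3}$)
$- 166 \left(\left(51 - 90\right) + W{\left(19 \right)}\right) = - 166 \left(\left(51 - 90\right) - \frac{202}{3}\right) = - 166 \left(-39 - \frac{202}{3}\right) = \left(-166\right) \left(- \frac{319}{3}\right) = \frac{52954}{3}$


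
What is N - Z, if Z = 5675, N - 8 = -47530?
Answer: -53197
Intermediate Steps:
N = -47522 (N = 8 - 47530 = -47522)
N - Z = -47522 - 1*5675 = -47522 - 5675 = -53197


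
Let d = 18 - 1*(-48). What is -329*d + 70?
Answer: -21644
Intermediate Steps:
d = 66 (d = 18 + 48 = 66)
-329*d + 70 = -329*66 + 70 = -21714 + 70 = -21644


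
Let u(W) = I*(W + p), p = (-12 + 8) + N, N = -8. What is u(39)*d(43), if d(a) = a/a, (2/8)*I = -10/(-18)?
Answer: 60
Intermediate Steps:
I = 20/9 (I = 4*(-10/(-18)) = 4*(-10*(-1/18)) = 4*(5/9) = 20/9 ≈ 2.2222)
d(a) = 1
p = -12 (p = (-12 + 8) - 8 = -4 - 8 = -12)
u(W) = -80/3 + 20*W/9 (u(W) = 20*(W - 12)/9 = 20*(-12 + W)/9 = -80/3 + 20*W/9)
u(39)*d(43) = (-80/3 + (20/9)*39)*1 = (-80/3 + 260/3)*1 = 60*1 = 60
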